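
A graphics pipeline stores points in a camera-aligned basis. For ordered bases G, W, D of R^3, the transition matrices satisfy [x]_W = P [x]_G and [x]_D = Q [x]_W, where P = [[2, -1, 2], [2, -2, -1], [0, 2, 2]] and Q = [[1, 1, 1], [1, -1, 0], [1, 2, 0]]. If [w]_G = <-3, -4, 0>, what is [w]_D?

<-8, -4, 2>

Apply P to get W-coordinates <-2, 2, -8>, then Q to get D-coordinates.
The result is [w]_D = <-8, -4, 2>.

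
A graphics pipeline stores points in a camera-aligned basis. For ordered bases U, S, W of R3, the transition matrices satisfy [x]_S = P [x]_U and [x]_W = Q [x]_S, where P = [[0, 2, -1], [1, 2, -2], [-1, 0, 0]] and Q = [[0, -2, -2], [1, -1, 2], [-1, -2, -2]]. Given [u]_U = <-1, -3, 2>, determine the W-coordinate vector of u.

<20, 5, 28>

Composing the changes, [u]_W = Q P [u]_U.
Q P = [[0, -4, 4], [-3, 0, 1], [0, -6, 5]]; applying this to <-1, -3, 2> gives <20, 5, 28>.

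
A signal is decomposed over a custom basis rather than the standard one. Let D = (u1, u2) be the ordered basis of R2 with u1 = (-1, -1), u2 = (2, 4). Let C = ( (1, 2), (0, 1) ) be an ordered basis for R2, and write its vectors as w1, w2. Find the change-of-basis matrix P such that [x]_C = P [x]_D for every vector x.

[[-1, 2], [1, 0]]

Take x = uj: its D-coordinates are the j-th standard unit vector, so P e_j — column j of P — equals [uj]_C.
u1 = -w1 + w2, giving column 1 = (-1, 1); repeating for each j gives P = [[-1, 2], [1, 0]].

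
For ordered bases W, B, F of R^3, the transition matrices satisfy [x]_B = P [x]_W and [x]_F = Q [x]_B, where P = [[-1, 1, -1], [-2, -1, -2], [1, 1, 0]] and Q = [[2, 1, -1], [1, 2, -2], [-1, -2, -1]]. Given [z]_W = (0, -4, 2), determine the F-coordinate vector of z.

(-8, 2, 10)

Apply P to get B-coordinates (-6, 0, -4), then Q to get F-coordinates.
The result is [z]_F = (-8, 2, 10).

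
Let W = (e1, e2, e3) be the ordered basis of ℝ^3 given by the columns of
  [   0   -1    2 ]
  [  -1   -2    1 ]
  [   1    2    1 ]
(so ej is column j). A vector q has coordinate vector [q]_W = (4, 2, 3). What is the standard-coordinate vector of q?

The coordinates say q = 4e1 + 2e2 + 3e3; adding the scaled basis vectors gives (4, -5, 11).

(4, -5, 11)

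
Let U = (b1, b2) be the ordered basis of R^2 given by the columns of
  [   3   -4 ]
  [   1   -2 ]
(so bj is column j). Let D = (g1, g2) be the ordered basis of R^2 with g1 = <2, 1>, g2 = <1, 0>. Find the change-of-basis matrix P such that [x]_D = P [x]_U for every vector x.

[[1, -2], [1, 0]]

Let M have columns bj and N have columns gj. Then for every x, N [x]_D = x = M [x]_U, so P = N^(-1) M.
Since det N = -1, N^(-1) has integer entries; multiplying gives P = [[1, -2], [1, 0]].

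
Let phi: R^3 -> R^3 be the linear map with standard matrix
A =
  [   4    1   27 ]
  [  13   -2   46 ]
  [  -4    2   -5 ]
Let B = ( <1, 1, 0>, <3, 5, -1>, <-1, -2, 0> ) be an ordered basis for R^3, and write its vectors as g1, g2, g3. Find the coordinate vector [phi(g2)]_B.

<0, -3, 1>

Column 2 of [phi]_B is the B-coordinate vector of phi(g2).
In standard coordinates phi(g2) = A g2 = <-10, -17, 3>.
Converting to B: <-10, -17, 3> = 0·g1 - 3g2 + g3, so the coordinate vector is <0, -3, 1>.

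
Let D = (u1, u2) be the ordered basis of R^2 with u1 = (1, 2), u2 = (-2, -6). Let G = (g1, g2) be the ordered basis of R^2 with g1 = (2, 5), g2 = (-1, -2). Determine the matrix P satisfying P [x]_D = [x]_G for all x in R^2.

[[0, -2], [-1, -2]]

Let M have columns uj and N have columns gj. Then for every x, N [x]_G = x = M [x]_D, so P = N^(-1) M.
Since det N = 1, N^(-1) has integer entries; multiplying gives P = [[0, -2], [-1, -2]].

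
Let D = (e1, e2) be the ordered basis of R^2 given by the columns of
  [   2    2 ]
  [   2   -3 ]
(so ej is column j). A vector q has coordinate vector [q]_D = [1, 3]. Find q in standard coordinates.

[8, -7]

q = M [q]_D, where M has columns e1, e2.
Carrying out the matrix-vector product, q = [8, -7].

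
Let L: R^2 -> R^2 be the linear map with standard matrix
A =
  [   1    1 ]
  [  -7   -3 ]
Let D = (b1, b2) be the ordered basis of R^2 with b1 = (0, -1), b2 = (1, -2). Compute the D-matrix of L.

Let P have columns b1, b2. Then [L]_D = P^(-1) A P.
Here det P = 1, so P^(-1) is integer; computing A P first and then P^(-1)(A P) gives [[-1, 3], [-1, -1]].

[[-1, 3], [-1, -1]]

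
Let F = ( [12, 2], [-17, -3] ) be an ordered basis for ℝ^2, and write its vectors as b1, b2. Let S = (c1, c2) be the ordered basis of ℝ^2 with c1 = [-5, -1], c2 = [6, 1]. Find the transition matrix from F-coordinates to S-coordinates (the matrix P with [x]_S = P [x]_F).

[[0, 1], [2, -2]]

Take x = bj: its F-coordinates are the j-th standard unit vector, so P e_j — column j of P — equals [bj]_S.
b1 = 0·c1 + 2c2, giving column 1 = [0, 2]; repeating for each j gives P = [[0, 1], [2, -2]].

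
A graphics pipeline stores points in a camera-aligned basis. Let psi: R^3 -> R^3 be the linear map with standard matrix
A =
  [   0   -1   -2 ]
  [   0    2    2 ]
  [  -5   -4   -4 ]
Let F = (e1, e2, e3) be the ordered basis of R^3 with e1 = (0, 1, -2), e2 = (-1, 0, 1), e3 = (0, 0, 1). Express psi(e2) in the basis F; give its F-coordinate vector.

(2, 2, 3)

Column 2 of [psi]_F is the F-coordinate vector of psi(e2).
In standard coordinates psi(e2) = A e2 = (-2, 2, 1).
Converting to F: (-2, 2, 1) = 2e1 + 2e2 + 3e3, so the coordinate vector is (2, 2, 3).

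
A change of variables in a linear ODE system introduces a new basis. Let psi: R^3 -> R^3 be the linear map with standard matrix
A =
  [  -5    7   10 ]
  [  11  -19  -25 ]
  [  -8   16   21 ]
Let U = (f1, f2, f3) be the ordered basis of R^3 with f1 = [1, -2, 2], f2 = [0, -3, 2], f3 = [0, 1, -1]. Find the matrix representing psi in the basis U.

[[1, -1, -3], [-1, -1, -1], [-2, 2, -3]]

Let P have columns f1, ..., f3. Then [psi]_U = P^(-1) A P.
Here det P = 1, so P^(-1) is integer; computing A P first and then P^(-1)(A P) gives [[1, -1, -3], [-1, -1, -1], [-2, 2, -3]].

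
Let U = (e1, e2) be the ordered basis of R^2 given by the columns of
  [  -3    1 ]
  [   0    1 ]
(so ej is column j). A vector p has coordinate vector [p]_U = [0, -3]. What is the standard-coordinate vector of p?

[-3, -3]

The coordinates say p = 0·e1 - 3e2; adding the scaled basis vectors gives [-3, -3].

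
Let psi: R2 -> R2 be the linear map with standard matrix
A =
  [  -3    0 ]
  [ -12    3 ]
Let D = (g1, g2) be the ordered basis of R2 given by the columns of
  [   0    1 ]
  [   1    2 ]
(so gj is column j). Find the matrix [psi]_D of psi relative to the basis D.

The j-th column of [psi]_D is [psi(gj)]_D.
psi(g1) = A g1 = (0, 3) = 3g1 + 0·g2, so column 1 is (3, 0).
Repeating for g2 and assembling the columns gives [[3, 0], [0, -3]].

[[3, 0], [0, -3]]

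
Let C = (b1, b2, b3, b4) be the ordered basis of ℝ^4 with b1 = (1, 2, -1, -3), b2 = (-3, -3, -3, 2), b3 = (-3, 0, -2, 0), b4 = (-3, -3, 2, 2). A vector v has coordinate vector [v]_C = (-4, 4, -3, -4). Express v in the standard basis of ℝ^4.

(5, -8, -10, 12)

The coordinates say v = -4b1 + 4b2 - 3b3 - 4b4; adding the scaled basis vectors gives (5, -8, -10, 12).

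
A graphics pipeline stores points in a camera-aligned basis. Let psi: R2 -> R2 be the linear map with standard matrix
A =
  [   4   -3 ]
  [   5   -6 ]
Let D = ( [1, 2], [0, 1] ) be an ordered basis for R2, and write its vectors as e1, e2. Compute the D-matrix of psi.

Let P have columns e1, e2. Then [psi]_D = P^(-1) A P.
Here det P = 1, so P^(-1) is integer; computing A P first and then P^(-1)(A P) gives [[-2, -3], [-3, 0]].

[[-2, -3], [-3, 0]]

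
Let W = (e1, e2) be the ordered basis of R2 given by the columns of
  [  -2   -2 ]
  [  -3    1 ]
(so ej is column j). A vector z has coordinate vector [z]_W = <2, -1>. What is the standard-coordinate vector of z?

z = M [z]_W, where M has columns e1, e2.
Carrying out the matrix-vector product, z = <-2, -7>.

<-2, -7>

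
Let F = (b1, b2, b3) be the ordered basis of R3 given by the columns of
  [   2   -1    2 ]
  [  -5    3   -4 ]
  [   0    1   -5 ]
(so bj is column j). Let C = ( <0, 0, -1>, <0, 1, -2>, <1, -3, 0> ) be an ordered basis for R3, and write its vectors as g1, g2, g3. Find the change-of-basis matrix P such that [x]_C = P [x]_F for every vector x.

[[-2, -1, 1], [1, 0, 2], [2, -1, 2]]

Take x = bj: its F-coordinates are the j-th standard unit vector, so P e_j — column j of P — equals [bj]_C.
b1 = -2g1 + g2 + 2g3, giving column 1 = <-2, 1, 2>; repeating for each j gives P = [[-2, -1, 1], [1, 0, 2], [2, -1, 2]].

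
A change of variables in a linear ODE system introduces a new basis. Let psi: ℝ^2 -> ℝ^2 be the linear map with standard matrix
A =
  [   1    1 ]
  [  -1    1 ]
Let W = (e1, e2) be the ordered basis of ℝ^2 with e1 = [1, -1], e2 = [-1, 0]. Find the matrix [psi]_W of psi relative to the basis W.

With P the matrix whose columns are e1, e2, [psi]_W = P^(-1) A P.
Column by column: psi(e1) = A e1 = [0, -2]; its W-coordinates [2, 2] give column 1.
Continuing for each basis vector yields [psi]_W = [[2, -1], [2, 0]].

[[2, -1], [2, 0]]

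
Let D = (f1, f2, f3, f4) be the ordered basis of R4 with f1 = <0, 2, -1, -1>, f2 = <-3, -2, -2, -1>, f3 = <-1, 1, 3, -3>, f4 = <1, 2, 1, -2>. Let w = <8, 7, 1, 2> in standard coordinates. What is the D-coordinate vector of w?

<1, -2, -1, 1>

We seek scalars with c_1 f1 + ... + c_4 f4 = w; equivalently solve M c = w where the columns of M are f1, ..., f4.
Solving this 4x4 system gives c = (1, -2, -1, 1).
Check: f1 - 2f2 - f3 + f4 = <8, 7, 1, 2>.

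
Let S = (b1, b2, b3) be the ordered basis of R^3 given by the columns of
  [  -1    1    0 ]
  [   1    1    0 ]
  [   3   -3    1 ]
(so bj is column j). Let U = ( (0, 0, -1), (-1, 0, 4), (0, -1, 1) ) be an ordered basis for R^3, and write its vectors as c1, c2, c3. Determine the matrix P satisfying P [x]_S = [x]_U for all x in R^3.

Take x = bj: its S-coordinates are the j-th standard unit vector, so P e_j — column j of P — equals [bj]_U.
b1 = 0·c1 + c2 - c3, giving column 1 = (0, 1, -1); repeating for each j gives P = [[0, -2, -1], [1, -1, 0], [-1, -1, 0]].

[[0, -2, -1], [1, -1, 0], [-1, -1, 0]]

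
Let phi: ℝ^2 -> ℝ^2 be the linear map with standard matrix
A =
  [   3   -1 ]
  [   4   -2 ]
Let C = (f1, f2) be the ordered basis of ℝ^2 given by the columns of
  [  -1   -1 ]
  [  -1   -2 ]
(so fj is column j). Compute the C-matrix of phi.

The j-th column of [phi]_C is [phi(fj)]_C.
phi(f1) = A f1 = (-2, -2) = 2f1 + 0·f2, so column 1 is (2, 0).
Repeating for f2 and assembling the columns gives [[2, 2], [0, -1]].

[[2, 2], [0, -1]]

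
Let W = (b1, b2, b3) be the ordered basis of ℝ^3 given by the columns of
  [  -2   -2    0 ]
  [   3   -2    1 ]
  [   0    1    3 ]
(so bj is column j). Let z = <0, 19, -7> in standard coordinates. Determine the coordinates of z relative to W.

<4, -4, -1>

We seek scalars with c_1 b1 + ... + c_3 b3 = z; equivalently solve M c = z where the columns of M are b1, ..., b3.
Gaussian elimination on [M | z] yields c = (4, -4, -1).
Check: 4b1 - 4b2 - b3 = <0, 19, -7>.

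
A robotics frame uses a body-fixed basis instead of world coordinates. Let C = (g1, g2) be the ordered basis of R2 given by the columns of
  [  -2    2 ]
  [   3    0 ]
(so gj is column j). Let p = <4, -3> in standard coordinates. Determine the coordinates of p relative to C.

We seek scalars with c_1 g1 + c_2 g2 = p; equivalently solve M c = p where the columns of M are g1, g2.
System: -2c_1 + 2c_2 = 4, 3c_1 + 0c_2 = -3; solving gives c_1 = -1, c_2 = 1.
Check: -g1 + g2 = <4, -3>.

<-1, 1>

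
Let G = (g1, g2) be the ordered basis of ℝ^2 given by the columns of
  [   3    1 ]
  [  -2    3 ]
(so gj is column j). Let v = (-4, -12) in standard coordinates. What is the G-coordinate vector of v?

[v]_G is the unique c with M c = v, where M has columns g1, g2.
System: 3c_1 + c_2 = -4, -2c_1 + 3c_2 = -12; solving gives c_1 = 0, c_2 = -4.
Check: 0·g1 - 4g2 = (-4, -12).

(0, -4)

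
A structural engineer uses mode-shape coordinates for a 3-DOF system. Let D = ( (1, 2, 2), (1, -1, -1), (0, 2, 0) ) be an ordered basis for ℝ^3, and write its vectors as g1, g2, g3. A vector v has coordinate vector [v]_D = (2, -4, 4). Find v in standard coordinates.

The coordinates say v = 2g1 - 4g2 + 4g3; adding the scaled basis vectors gives (-2, 16, 8).

(-2, 16, 8)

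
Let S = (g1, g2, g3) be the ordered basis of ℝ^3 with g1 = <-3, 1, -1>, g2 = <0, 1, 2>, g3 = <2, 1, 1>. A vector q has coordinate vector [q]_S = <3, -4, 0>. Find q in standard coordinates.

The coordinates say q = 3g1 - 4g2 + 0·g3; adding the scaled basis vectors gives <-9, -1, -11>.

<-9, -1, -11>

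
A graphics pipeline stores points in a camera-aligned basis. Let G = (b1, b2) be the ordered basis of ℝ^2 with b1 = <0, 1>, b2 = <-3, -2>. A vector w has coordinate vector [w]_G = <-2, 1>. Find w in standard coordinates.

<-3, -4>

The coordinates say w = -2b1 + b2; adding the scaled basis vectors gives <-3, -4>.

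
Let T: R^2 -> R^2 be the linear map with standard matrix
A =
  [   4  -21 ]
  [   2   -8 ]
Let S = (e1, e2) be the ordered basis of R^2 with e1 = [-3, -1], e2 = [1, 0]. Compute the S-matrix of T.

[[-2, -2], [3, -2]]

Let P have columns e1, e2. Then [T]_S = P^(-1) A P.
Here det P = 1, so P^(-1) is integer; computing A P first and then P^(-1)(A P) gives [[-2, -2], [3, -2]].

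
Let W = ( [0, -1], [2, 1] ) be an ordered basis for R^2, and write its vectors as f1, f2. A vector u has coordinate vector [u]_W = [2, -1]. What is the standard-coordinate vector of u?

[-2, -3]

The coordinates say u = 2f1 - f2; adding the scaled basis vectors gives [-2, -3].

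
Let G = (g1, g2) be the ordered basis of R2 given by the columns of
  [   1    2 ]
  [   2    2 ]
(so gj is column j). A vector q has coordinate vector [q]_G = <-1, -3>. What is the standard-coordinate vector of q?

q = M [q]_G, where M has columns g1, g2.
Carrying out the matrix-vector product, q = <-7, -8>.

<-7, -8>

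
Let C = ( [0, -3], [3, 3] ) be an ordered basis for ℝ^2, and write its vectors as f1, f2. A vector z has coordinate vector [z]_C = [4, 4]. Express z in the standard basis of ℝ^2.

[12, 0]

z = M [z]_C, where M has columns f1, f2.
Carrying out the matrix-vector product, z = [12, 0].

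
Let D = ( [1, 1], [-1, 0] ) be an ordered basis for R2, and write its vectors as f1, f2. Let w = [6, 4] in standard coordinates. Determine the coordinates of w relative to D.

[w]_D is the unique c with M c = w, where M has columns f1, f2.
System: c_1 - c_2 = 6, c_1 + 0c_2 = 4; solving gives c_1 = 4, c_2 = -2.
Check: 4f1 - 2f2 = [6, 4].

[4, -2]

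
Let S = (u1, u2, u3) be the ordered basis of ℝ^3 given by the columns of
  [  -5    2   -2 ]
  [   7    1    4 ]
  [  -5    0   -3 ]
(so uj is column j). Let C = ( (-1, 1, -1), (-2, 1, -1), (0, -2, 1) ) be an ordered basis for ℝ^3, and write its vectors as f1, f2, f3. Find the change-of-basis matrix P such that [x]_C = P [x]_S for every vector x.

Let M have columns uj and N have columns fj. Then for every x, N [x]_C = x = M [x]_S, so P = N^(-1) M.
Since det N = -1, N^(-1) has integer entries; multiplying gives P = [[1, 0, 2], [2, -1, 0], [-2, -1, -1]].

[[1, 0, 2], [2, -1, 0], [-2, -1, -1]]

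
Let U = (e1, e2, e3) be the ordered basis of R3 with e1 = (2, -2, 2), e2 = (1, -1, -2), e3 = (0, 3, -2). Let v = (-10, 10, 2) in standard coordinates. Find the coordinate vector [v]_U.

(-3, -4, 0)

We seek scalars with c_1 e1 + ... + c_3 e3 = v; equivalently solve M c = v where the columns of M are e1, ..., e3.
Row-reducing the augmented matrix [M | v] gives c = (-3, -4, 0).
Check: -3e1 - 4e2 + 0·e3 = (-10, 10, 2).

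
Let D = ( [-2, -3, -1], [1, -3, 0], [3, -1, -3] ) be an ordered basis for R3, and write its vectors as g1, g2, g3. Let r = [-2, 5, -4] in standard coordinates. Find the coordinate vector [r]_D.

[1, -3, 1]

Write r = c_1 g1 + ... + c_3 g3 and solve for the c_i.
Gaussian elimination on [M | r] yields c = (1, -3, 1).
Check: g1 - 3g2 + g3 = [-2, 5, -4].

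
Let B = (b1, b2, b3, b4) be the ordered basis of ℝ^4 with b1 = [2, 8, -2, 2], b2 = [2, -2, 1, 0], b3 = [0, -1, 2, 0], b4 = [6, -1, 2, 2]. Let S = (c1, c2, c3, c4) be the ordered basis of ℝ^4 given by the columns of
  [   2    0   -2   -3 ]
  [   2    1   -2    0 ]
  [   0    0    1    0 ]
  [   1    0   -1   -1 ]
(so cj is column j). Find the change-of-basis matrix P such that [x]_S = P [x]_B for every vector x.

[[2, -1, 2, 2], [0, 2, -1, -1], [-2, 1, 2, 2], [2, -2, 0, -2]]

Column j of P is [bj]_S, since P maps B-coordinates to S-coordinates.
Expressing b1 in S: b1 = 2c1 + 0·c2 - 2c3 + 2c4, so column 1 of P is [2, 0, -2, 2].
Doing the same for each bj gives P = [[2, -1, 2, 2], [0, 2, -1, -1], [-2, 1, 2, 2], [2, -2, 0, -2]].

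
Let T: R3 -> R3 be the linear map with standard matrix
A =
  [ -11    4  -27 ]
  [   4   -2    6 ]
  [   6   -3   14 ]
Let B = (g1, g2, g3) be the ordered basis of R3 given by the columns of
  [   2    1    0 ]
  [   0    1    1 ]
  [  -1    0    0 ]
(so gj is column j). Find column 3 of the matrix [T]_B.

(3, -2, 0)

Column 3 of [T]_B is the B-coordinate vector of T(g3).
In standard coordinates T(g3) = A g3 = (4, -2, -3).
Converting to B: (4, -2, -3) = 3g1 - 2g2 + 0·g3, so the coordinate vector is (3, -2, 0).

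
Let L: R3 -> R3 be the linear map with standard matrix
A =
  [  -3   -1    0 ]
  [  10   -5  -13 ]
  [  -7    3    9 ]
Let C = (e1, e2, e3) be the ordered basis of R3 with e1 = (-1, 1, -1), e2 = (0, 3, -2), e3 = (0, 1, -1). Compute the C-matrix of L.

The j-th column of [L]_C is [L(ej)]_C.
L(e1) = A e1 = (2, -2, 1) = -2e1 - e2 + 3e3, so column 1 is (-2, -1, 3).
Repeating for e2, e3 and assembling the columns gives [[-2, 3, 1], [-1, 2, 2], [3, 2, 1]].

[[-2, 3, 1], [-1, 2, 2], [3, 2, 1]]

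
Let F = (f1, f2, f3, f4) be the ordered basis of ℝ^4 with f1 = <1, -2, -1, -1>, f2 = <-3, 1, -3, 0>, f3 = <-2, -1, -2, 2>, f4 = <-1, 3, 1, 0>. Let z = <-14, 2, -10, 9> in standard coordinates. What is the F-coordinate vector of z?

[z]_F is the unique c with M c = z, where M has columns f1, ..., f4.
Gaussian elimination on [M | z] yields c = (-3, 2, 3, -1).
Check: -3f1 + 2f2 + 3f3 - f4 = <-14, 2, -10, 9>.

<-3, 2, 3, -1>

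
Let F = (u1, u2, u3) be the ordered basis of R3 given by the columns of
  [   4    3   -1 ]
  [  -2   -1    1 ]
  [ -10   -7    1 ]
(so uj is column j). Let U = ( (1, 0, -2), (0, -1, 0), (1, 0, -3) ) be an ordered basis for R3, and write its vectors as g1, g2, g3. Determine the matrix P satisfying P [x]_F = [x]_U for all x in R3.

[[2, 2, -2], [2, 1, -1], [2, 1, 1]]

Column j of P is [uj]_U, since P maps F-coordinates to U-coordinates.
Expressing u1 in U: u1 = 2g1 + 2g2 + 2g3, so column 1 of P is (2, 2, 2).
Doing the same for each uj gives P = [[2, 2, -2], [2, 1, -1], [2, 1, 1]].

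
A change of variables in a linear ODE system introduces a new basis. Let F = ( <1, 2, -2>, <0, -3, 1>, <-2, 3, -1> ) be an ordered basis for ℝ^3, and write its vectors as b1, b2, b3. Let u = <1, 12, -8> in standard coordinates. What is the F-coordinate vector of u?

Write u = c_1 b1 + ... + c_3 b3 and solve for the c_i.
Row-reducing the augmented matrix [M | u] gives c = (3, -1, 1).
Check: 3b1 - b2 + b3 = <1, 12, -8>.

<3, -1, 1>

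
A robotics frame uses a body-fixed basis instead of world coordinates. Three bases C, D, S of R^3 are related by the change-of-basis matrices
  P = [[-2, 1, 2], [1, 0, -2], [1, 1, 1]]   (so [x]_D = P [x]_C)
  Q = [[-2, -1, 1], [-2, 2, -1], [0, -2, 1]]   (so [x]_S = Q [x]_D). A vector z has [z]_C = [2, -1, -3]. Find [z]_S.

First [z]_D = P [z]_C = [-11, 8, -2].
Then [z]_S = Q [z]_D = [12, 40, -18].

[12, 40, -18]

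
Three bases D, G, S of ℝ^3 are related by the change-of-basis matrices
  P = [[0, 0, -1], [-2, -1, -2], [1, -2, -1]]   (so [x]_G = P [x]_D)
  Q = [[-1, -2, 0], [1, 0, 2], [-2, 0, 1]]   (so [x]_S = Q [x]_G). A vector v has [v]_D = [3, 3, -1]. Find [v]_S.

[13, -3, -4]

Composing the changes, [v]_S = Q P [v]_D.
Q P = [[4, 2, 5], [2, -4, -3], [1, -2, 1]]; applying this to [3, 3, -1] gives [13, -3, -4].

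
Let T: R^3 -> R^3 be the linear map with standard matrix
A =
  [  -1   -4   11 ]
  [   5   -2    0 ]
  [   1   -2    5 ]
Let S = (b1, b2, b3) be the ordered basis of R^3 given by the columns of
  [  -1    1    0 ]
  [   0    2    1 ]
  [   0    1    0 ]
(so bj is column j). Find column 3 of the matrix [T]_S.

<2, -2, 2>

Column 3 of [T]_S is the S-coordinate vector of T(b3).
In standard coordinates T(b3) = A b3 = <-4, -2, -2>.
Converting to S: <-4, -2, -2> = 2b1 - 2b2 + 2b3, so the coordinate vector is <2, -2, 2>.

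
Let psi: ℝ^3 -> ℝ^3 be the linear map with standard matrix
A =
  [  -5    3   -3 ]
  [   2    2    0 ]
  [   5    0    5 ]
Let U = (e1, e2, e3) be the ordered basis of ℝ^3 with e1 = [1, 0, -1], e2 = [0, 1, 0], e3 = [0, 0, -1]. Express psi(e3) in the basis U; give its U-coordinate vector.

[3, 0, 2]

Compute psi(e3) = A e3 = [3, 0, -5] in standard coordinates.
Then write this in U-coordinates: solve for y in y_1 e1 + ... + y_3 e3 = [3, 0, -5].
This gives y = [3, 0, 2], which is column 3 of [psi]_U.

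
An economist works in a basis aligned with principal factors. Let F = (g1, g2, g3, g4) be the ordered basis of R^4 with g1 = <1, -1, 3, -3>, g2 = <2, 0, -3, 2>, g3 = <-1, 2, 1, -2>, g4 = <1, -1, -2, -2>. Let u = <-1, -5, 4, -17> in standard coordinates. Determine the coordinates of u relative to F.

<1, -3, 0, 4>

Write u = c_1 g1 + ... + c_4 g4 and solve for the c_i.
Gaussian elimination on [M | u] yields c = (1, -3, 0, 4).
Check: g1 - 3g2 + 0·g3 + 4g4 = <-1, -5, 4, -17>.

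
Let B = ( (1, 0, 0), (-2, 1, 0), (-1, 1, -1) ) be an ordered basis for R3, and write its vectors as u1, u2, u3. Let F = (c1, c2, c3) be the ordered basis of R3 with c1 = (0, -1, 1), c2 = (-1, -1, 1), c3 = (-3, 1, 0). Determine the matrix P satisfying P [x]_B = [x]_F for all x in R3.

[[1, 1, -2], [-1, -1, 1], [0, 1, 0]]

Column j of P is [uj]_F, since P maps B-coordinates to F-coordinates.
Expressing u1 in F: u1 = c1 - c2 + 0·c3, so column 1 of P is (1, -1, 0).
Doing the same for each uj gives P = [[1, 1, -2], [-1, -1, 1], [0, 1, 0]].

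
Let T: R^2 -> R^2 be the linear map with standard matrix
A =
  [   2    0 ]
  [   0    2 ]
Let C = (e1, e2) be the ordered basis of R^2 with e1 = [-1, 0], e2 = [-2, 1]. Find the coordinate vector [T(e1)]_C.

[2, 0]

Column 1 of [T]_C is the C-coordinate vector of T(e1).
In standard coordinates T(e1) = A e1 = [-2, 0].
Converting to C: [-2, 0] = 2e1 + 0·e2, so the coordinate vector is [2, 0].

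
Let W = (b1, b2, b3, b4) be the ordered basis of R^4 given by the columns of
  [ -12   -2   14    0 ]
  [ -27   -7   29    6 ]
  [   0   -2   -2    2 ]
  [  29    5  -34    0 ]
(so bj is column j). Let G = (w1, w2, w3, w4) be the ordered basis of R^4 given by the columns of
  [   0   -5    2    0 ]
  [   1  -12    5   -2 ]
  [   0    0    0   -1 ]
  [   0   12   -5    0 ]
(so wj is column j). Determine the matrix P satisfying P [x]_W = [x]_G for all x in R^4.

[[2, 2, -1, 2], [2, 0, -2, 0], [-1, -1, 2, 0], [0, 2, 2, -2]]

Take x = bj: its W-coordinates are the j-th standard unit vector, so P e_j — column j of P — equals [bj]_G.
b1 = 2w1 + 2w2 - w3 + 0·w4, giving column 1 = <2, 2, -1, 0>; repeating for each j gives P = [[2, 2, -1, 2], [2, 0, -2, 0], [-1, -1, 2, 0], [0, 2, 2, -2]].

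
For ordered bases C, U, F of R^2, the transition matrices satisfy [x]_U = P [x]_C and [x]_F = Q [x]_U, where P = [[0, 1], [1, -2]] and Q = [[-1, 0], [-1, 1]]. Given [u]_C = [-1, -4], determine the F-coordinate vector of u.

First [u]_U = P [u]_C = [-4, 7].
Then [u]_F = Q [u]_U = [4, 11].

[4, 11]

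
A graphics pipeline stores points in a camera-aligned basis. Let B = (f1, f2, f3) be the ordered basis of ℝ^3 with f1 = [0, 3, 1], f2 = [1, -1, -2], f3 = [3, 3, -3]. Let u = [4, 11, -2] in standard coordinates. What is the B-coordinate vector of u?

We seek scalars with c_1 f1 + ... + c_3 f3 = u; equivalently solve M c = u where the columns of M are f1, ..., f3.
Row-reducing the augmented matrix [M | u] gives c = (3, 1, 1).
Check: 3f1 + f2 + f3 = [4, 11, -2].

[3, 1, 1]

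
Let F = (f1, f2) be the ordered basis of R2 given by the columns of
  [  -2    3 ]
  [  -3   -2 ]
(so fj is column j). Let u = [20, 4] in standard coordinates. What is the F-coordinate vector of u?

[u]_F is the unique c with M c = u, where M has columns f1, f2.
System: -2c_1 + 3c_2 = 20, -3c_1 - 2c_2 = 4; solving gives c_1 = -4, c_2 = 4.
Check: -4f1 + 4f2 = [20, 4].

[-4, 4]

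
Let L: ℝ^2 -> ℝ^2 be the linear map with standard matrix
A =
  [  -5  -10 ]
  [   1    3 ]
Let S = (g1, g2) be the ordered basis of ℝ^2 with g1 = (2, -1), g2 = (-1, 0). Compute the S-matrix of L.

With P the matrix whose columns are g1, g2, [L]_S = P^(-1) A P.
Column by column: L(g1) = A g1 = (0, -1); its S-coordinates (1, 2) give column 1.
Continuing for each basis vector yields [L]_S = [[1, 1], [2, -3]].

[[1, 1], [2, -3]]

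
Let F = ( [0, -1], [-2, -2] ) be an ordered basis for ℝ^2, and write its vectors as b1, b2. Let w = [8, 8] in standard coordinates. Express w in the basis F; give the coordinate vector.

[0, -4]

Write w = c_1 b1 + c_2 b2 and solve for the c_i.
System: 0c_1 - 2c_2 = 8, -c_1 - 2c_2 = 8; solving gives c_1 = 0, c_2 = -4.
Check: 0·b1 - 4b2 = [8, 8].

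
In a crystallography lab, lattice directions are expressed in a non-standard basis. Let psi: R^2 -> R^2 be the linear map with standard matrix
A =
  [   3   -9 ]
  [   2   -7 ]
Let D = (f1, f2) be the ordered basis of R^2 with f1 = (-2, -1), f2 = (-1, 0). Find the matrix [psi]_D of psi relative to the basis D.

[[-3, 2], [3, -1]]

The j-th column of [psi]_D is [psi(fj)]_D.
psi(f1) = A f1 = (3, 3) = -3f1 + 3f2, so column 1 is (-3, 3).
Repeating for f2 and assembling the columns gives [[-3, 2], [3, -1]].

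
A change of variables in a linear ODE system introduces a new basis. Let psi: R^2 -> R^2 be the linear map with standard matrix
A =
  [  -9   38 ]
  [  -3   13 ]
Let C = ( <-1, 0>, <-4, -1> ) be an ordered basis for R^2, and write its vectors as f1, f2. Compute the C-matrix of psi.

[[3, -2], [-3, 1]]

With P the matrix whose columns are f1, f2, [psi]_C = P^(-1) A P.
Column by column: psi(f1) = A f1 = <9, 3>; its C-coordinates <3, -3> give column 1.
Continuing for each basis vector yields [psi]_C = [[3, -2], [-3, 1]].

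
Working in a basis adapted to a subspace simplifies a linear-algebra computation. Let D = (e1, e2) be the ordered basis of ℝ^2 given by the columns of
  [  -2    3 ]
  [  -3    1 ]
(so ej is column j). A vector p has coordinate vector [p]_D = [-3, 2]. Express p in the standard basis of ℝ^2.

The coordinates say p = -3e1 + 2e2; adding the scaled basis vectors gives [12, 11].

[12, 11]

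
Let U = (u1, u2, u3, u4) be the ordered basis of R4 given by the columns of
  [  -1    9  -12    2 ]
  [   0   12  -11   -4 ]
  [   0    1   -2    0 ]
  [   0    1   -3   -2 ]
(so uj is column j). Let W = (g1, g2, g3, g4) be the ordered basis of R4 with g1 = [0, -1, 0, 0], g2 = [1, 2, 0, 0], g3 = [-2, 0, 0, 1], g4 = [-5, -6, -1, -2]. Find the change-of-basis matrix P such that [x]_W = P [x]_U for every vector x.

Let M have columns uj and N have columns gj. Then for every x, N [x]_W = x = M [x]_U, so P = N^(-1) M.
Since det N = 1, N^(-1) has integer entries; multiplying gives P = [[-2, -2, -1, 0], [-1, 2, 0, -2], [0, -1, 1, -2], [0, -1, 2, 0]].

[[-2, -2, -1, 0], [-1, 2, 0, -2], [0, -1, 1, -2], [0, -1, 2, 0]]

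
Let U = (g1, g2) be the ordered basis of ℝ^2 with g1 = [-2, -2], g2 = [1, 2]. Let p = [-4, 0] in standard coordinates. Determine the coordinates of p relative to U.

[4, 4]

[p]_U is the unique c with M c = p, where M has columns g1, g2.
System: -2c_1 + c_2 = -4, -2c_1 + 2c_2 = 0; solving gives c_1 = 4, c_2 = 4.
Check: 4g1 + 4g2 = [-4, 0].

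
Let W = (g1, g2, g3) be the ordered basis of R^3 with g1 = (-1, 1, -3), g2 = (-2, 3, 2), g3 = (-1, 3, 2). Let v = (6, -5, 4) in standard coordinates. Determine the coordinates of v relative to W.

Write v = c_1 g1 + ... + c_3 g3 and solve for the c_i.
Solving this 3x3 system gives c = (-2, -3, 2).
Check: -2g1 - 3g2 + 2g3 = (6, -5, 4).

(-2, -3, 2)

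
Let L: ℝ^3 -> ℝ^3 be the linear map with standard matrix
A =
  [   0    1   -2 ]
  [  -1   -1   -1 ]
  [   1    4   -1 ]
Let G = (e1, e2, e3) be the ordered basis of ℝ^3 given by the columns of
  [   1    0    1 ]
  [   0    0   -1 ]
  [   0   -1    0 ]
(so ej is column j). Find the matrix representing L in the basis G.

The j-th column of [L]_G is [L(ej)]_G.
L(e1) = A e1 = <0, -1, 1> = -e1 - e2 + e3, so column 1 is <-1, -1, 1>.
Repeating for e2, e3 and assembling the columns gives [[-1, 3, -1], [-1, -1, 3], [1, -1, 0]].

[[-1, 3, -1], [-1, -1, 3], [1, -1, 0]]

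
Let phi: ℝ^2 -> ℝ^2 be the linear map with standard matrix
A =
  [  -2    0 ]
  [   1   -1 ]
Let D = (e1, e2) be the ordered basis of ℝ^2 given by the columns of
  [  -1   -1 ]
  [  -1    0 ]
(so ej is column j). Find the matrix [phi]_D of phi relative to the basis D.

[[0, 1], [-2, -3]]

With P the matrix whose columns are e1, e2, [phi]_D = P^(-1) A P.
Column by column: phi(e1) = A e1 = [2, 0]; its D-coordinates [0, -2] give column 1.
Continuing for each basis vector yields [phi]_D = [[0, 1], [-2, -3]].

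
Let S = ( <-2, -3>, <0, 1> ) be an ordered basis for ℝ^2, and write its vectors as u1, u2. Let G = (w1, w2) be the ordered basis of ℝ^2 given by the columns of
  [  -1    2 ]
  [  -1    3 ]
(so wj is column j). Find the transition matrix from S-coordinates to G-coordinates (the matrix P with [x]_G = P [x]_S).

Column j of P is [uj]_G, since P maps S-coordinates to G-coordinates.
Expressing u1 in G: u1 = 0·w1 - w2, so column 1 of P is <0, -1>.
Doing the same for each uj gives P = [[0, 2], [-1, 1]].

[[0, 2], [-1, 1]]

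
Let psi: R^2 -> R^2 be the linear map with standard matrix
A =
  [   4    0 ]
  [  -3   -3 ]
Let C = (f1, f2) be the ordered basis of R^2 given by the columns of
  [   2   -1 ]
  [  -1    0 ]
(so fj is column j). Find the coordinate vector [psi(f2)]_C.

(-3, -2)

Column 2 of [psi]_C is the C-coordinate vector of psi(f2).
In standard coordinates psi(f2) = A f2 = (-4, 3).
Converting to C: (-4, 3) = -3f1 - 2f2, so the coordinate vector is (-3, -2).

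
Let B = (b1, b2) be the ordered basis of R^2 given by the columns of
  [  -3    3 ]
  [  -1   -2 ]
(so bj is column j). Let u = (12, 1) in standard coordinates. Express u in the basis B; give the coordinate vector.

(-3, 1)

We seek scalars with c_1 b1 + c_2 b2 = u; equivalently solve M c = u where the columns of M are b1, b2.
System: -3c_1 + 3c_2 = 12, -c_1 - 2c_2 = 1; solving gives c_1 = -3, c_2 = 1.
Check: -3b1 + b2 = (12, 1).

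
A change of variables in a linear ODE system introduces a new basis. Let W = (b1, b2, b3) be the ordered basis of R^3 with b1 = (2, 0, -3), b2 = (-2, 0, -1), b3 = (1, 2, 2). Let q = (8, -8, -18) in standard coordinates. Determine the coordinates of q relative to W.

(4, -2, -4)

Write q = c_1 b1 + ... + c_3 b3 and solve for the c_i.
Solving this 3x3 system gives c = (4, -2, -4).
Check: 4b1 - 2b2 - 4b3 = (8, -8, -18).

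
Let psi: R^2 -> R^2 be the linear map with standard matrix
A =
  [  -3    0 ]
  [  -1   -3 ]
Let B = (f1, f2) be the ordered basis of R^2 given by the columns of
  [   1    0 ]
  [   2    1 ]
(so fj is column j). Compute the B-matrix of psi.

The j-th column of [psi]_B is [psi(fj)]_B.
psi(f1) = A f1 = <-3, -7> = -3f1 - f2, so column 1 is <-3, -1>.
Repeating for f2 and assembling the columns gives [[-3, 0], [-1, -3]].

[[-3, 0], [-1, -3]]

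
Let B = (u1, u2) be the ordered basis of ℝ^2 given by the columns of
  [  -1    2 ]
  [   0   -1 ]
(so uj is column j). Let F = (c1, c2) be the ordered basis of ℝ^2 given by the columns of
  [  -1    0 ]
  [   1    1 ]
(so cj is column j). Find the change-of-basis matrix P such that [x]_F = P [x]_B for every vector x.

Column j of P is [uj]_F, since P maps B-coordinates to F-coordinates.
Expressing u1 in F: u1 = c1 - c2, so column 1 of P is [1, -1].
Doing the same for each uj gives P = [[1, -2], [-1, 1]].

[[1, -2], [-1, 1]]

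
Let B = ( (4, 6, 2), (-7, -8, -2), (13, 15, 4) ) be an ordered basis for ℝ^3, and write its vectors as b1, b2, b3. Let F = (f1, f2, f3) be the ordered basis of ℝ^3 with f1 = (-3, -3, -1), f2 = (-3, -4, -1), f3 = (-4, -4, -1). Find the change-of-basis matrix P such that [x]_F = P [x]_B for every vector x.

Let M have columns bj and N have columns fj. Then for every x, N [x]_F = x = M [x]_B, so P = N^(-1) M.
Since det N = 1, N^(-1) has integer entries; multiplying gives P = [[-2, 0, -1], [-2, 1, -2], [2, 1, -1]].

[[-2, 0, -1], [-2, 1, -2], [2, 1, -1]]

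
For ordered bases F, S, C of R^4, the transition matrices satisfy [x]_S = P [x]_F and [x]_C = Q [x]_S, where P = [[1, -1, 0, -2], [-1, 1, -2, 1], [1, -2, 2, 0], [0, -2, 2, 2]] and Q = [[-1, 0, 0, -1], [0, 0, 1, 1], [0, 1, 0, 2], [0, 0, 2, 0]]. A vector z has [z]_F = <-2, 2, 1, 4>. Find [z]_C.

First [z]_S = P [z]_F = <-12, 6, -4, 6>.
Then [z]_C = Q [z]_S = <6, 2, 18, -8>.

<6, 2, 18, -8>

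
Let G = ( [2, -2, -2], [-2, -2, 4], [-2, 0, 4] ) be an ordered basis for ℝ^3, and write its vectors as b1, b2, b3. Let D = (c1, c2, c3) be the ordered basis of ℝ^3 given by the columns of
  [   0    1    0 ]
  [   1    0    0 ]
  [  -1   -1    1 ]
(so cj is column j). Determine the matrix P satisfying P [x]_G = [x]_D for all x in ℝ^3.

[[-2, -2, 0], [2, -2, -2], [-2, 0, 2]]

Take x = bj: its G-coordinates are the j-th standard unit vector, so P e_j — column j of P — equals [bj]_D.
b1 = -2c1 + 2c2 - 2c3, giving column 1 = [-2, 2, -2]; repeating for each j gives P = [[-2, -2, 0], [2, -2, -2], [-2, 0, 2]].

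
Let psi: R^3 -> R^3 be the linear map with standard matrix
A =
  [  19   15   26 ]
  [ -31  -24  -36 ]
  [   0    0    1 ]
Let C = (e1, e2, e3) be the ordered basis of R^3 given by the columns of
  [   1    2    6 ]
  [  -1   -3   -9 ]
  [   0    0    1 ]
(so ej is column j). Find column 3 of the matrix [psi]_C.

[3, -2, 1]

Column 3 of [psi]_C is the C-coordinate vector of psi(e3).
In standard coordinates psi(e3) = A e3 = [5, -6, 1].
Converting to C: [5, -6, 1] = 3e1 - 2e2 + e3, so the coordinate vector is [3, -2, 1].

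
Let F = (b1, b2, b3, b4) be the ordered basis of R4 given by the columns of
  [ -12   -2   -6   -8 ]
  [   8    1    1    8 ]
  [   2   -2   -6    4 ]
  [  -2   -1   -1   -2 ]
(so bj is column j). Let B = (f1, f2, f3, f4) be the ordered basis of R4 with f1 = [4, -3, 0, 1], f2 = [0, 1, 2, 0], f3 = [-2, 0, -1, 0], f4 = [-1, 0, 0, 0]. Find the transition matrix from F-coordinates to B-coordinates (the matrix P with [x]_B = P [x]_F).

[[-2, -1, -1, -2], [2, -2, -2, 2], [2, -2, 2, 0], [0, 2, -2, 0]]

Let M have columns bj and N have columns fj. Then for every x, N [x]_B = x = M [x]_F, so P = N^(-1) M.
Since det N = -1, N^(-1) has integer entries; multiplying gives P = [[-2, -1, -1, -2], [2, -2, -2, 2], [2, -2, 2, 0], [0, 2, -2, 0]].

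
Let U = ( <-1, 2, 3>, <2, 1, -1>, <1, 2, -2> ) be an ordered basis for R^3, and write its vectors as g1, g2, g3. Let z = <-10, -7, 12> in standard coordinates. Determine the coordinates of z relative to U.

<1, -3, -3>

Write z = c_1 g1 + ... + c_3 g3 and solve for the c_i.
Solving this 3x3 system gives c = (1, -3, -3).
Check: g1 - 3g2 - 3g3 = <-10, -7, 12>.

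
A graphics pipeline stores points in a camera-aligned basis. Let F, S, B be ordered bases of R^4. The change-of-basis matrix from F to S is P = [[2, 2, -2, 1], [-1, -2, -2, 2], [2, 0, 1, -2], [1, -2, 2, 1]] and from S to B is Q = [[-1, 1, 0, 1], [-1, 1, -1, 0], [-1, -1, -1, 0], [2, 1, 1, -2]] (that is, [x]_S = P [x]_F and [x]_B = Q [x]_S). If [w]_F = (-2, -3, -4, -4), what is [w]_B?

(6, 14, -2, 12)

Composing the changes, [w]_B = Q P [w]_F.
Q P = [[-2, -6, 2, 2], [-5, -4, -1, 3], [-3, 0, 3, -1], [3, 6, -9, 0]]; applying this to (-2, -3, -4, -4) gives (6, 14, -2, 12).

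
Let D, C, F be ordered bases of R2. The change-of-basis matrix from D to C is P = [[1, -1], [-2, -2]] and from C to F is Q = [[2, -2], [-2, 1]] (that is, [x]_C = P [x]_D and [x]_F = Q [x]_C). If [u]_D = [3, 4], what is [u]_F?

Composing the changes, [u]_F = Q P [u]_D.
Q P = [[6, 2], [-4, 0]]; applying this to [3, 4] gives [26, -12].

[26, -12]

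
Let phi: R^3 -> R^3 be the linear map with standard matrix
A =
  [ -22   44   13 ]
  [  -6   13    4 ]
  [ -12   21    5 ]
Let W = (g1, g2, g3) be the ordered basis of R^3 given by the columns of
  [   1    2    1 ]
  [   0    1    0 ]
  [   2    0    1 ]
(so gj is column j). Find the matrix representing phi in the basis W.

[[-2, -1, -2], [2, 1, -2], [2, -1, -3]]

Let P have columns g1, ..., g3. Then [phi]_W = P^(-1) A P.
Here det P = -1, so P^(-1) is integer; computing A P first and then P^(-1)(A P) gives [[-2, -1, -2], [2, 1, -2], [2, -1, -3]].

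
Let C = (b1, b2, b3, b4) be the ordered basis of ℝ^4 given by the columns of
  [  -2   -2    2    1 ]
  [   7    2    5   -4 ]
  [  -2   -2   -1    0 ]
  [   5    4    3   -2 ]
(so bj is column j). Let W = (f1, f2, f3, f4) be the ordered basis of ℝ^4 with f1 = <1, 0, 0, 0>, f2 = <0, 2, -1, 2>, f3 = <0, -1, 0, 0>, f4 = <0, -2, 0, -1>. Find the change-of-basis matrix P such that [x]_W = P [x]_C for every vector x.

[[-2, -2, 2, 1], [2, 2, 1, 0], [-1, 2, -1, 0], [-1, 0, -1, 2]]

Let M have columns bj and N have columns fj. Then for every x, N [x]_W = x = M [x]_C, so P = N^(-1) M.
Since det N = 1, N^(-1) has integer entries; multiplying gives P = [[-2, -2, 2, 1], [2, 2, 1, 0], [-1, 2, -1, 0], [-1, 0, -1, 2]].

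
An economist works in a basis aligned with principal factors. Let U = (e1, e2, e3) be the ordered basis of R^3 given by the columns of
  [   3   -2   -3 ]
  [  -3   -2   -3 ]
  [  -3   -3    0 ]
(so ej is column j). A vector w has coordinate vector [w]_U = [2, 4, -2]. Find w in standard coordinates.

w = M [w]_U, where M has columns e1, ..., e3.
Carrying out the matrix-vector product, w = [4, -8, -18].

[4, -8, -18]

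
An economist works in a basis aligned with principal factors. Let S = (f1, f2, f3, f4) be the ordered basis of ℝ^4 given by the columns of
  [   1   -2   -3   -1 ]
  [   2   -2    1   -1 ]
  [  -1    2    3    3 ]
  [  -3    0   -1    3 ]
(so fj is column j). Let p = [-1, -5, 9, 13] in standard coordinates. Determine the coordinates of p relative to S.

[0, 0, -1, 4]

Write p = c_1 f1 + ... + c_4 f4 and solve for the c_i.
Gaussian elimination on [M | p] yields c = (0, 0, -1, 4).
Check: 0·f1 + 0·f2 - f3 + 4f4 = [-1, -5, 9, 13].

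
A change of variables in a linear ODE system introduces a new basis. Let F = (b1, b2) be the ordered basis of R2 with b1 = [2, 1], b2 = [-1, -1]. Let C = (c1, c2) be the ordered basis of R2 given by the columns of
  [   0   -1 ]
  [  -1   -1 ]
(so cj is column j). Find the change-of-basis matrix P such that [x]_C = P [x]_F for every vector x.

[[1, 0], [-2, 1]]

Column j of P is [bj]_C, since P maps F-coordinates to C-coordinates.
Expressing b1 in C: b1 = c1 - 2c2, so column 1 of P is [1, -2].
Doing the same for each bj gives P = [[1, 0], [-2, 1]].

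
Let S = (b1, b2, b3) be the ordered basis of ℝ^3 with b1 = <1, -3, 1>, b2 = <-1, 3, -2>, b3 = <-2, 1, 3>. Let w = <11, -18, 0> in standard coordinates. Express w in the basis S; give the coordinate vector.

[w]_S is the unique c with M c = w, where M has columns b1, ..., b3.
Solving this 3x3 system gives c = (1, -4, -3).
Check: b1 - 4b2 - 3b3 = <11, -18, 0>.

<1, -4, -3>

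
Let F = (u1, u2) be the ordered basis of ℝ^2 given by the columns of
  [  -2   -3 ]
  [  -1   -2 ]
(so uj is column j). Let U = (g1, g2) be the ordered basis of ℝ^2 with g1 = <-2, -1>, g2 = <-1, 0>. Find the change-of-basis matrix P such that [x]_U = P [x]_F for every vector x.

Let M have columns uj and N have columns gj. Then for every x, N [x]_U = x = M [x]_F, so P = N^(-1) M.
Since det N = -1, N^(-1) has integer entries; multiplying gives P = [[1, 2], [0, -1]].

[[1, 2], [0, -1]]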